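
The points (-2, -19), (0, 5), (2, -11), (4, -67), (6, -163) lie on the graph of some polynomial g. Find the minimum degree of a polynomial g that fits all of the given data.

Forward differences of the values at t = -2, 0, 2, 4, 6:
  g  : -19  5  -11  -67  -163
  Δ  : 24  -16  -56  -96
  Δ^2: -40  -40  -40
  Δ^3: 0  0
  Δ^4: 0
The second differences are constant (-40) and nonzero, while all higher differences vanish, so the minimal degree is 2.

2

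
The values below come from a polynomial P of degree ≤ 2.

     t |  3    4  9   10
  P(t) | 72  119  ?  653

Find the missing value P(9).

534

The 3 known points determine the degree-2 polynomial uniquely.
Write P(t) = at^2 + bt + c. Substituting each data point gives a linear system:
  9a + 3b + c = 72
  16a + 4b + c = 119
  100a + 10b + c = 653
Solving the system yields a = 6, b = 5, c = 3.
So P(t) = 6t^2 + 5t + 3.
Then P(9) = 534.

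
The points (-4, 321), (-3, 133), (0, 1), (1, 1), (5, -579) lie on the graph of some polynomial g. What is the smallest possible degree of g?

Divided differences on the nodes -4, -3, 0, 1, 5:
  order 0: 321  133  1  1  -579
  order 1: -188  -44  0  -145
  order 2: 36  11  -29
  order 3: -5  -5
  order 4: 0
The order-3 divided differences are all -5 (nonzero) and every higher order vanishes, so the data lies on a polynomial of degree exactly 3.

3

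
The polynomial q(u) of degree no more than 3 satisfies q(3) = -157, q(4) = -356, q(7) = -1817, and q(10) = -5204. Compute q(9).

Write q(u) = au^3 + bu^2 + cu + d. Substituting each data point gives a linear system:
  27a + 9b + 3c + d = -157
  64a + 16b + 4c + d = -356
  343a + 49b + 7c + d = -1817
  1000a + 100b + 10c + d = -5204
Solving the system yields a = -5, b = -2, c = 0, d = -4.
So q(u) = -5u³ - 2u² - 4.
Then q(9) = -3811.

-3811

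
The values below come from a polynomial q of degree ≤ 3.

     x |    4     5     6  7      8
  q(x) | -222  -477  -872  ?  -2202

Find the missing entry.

On equispaced nodes a degree-3 polynomial has vanishing fourth forward difference, so
  q(4) - 4·q(5) + 6·q(6) - 4·q(7) + q(8) = 0.
Substituting the known values and solving for q(7):
  -4·q(7) = 5748
  q(7) = -1437.

-1437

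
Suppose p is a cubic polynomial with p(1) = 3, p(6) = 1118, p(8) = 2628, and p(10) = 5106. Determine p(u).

Write p(u) = au^3 + bu^2 + cu + d. Substituting each data point gives a linear system:
  a + b + c + d = 3
  216a + 36b + 6c + d = 1118
  512a + 64b + 8c + d = 2628
  1000a + 100b + 10c + d = 5106
Solving the system yields a = 5, b = 1, c = 1, d = -4.
So p(u) = 5u³ + u² + u - 4.
Check: p(10) = 5106. ✓

p(u) = 5u^3 + u^2 + u - 4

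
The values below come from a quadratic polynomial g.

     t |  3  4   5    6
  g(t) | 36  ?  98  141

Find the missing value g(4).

The 3 known points determine the degree-2 polynomial uniquely.
Write g(t) = at^2 + bt + c. Substituting each data point gives a linear system:
  9a + 3b + c = 36
  25a + 5b + c = 98
  36a + 6b + c = 141
Solving the system yields a = 4, b = -1, c = 3.
So g(t) = 4t^2 - t + 3.
Then g(4) = 63.

63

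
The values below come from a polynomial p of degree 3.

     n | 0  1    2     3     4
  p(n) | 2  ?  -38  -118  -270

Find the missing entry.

The 4 known points determine the degree-3 polynomial uniquely.
Write p(n) = an^3 + bn^2 + cn + d. Substituting each data point gives a linear system:
  d = 2
  8a + 4b + 2c + d = -38
  27a + 9b + 3c + d = -118
  64a + 16b + 4c + d = -270
Solving the system yields a = -4, b = 0, c = -4, d = 2.
So p(n) = -4n^3 - 4n + 2.
Then p(1) = -6.

-6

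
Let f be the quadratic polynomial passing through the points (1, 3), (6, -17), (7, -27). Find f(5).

Write f(t) = at^2 + bt + c. Substituting each data point gives a linear system:
  a + b + c = 3
  36a + 6b + c = -17
  49a + 7b + c = -27
Solving the system yields a = -1, b = 3, c = 1.
So f(t) = -t^2 + 3t + 1.
Then f(5) = -9.

-9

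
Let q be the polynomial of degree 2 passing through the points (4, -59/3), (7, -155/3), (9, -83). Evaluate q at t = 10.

-305/3

Write q(t) = at^2 + bt + c. Substituting each data point gives a linear system:
  16a + 4b + c = -59/3
  49a + 7b + c = -155/3
  81a + 9b + c = -83
Solving the system yields a = -1, b = 1/3, c = -5.
So q(t) = -t² + (1/3)t - 5.
Then q(10) = -305/3.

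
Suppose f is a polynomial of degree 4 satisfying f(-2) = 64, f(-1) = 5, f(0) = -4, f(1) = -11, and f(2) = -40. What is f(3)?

-91

Write f(u) = au^4 + bu^3 + cu^2 + du + e. Substituting each data point gives a linear system:
  16a - 8b + 4c - 2d + e = 64
  a - b + c - d + e = 5
  e = -4
  a + b + c + d + e = -11
  16a + 8b + 4c + 2d + e = -40
Solving the system yields a = 1, b = -6, c = 0, d = -2, e = -4.
So f(u) = u^4 - 6u^3 - 2u - 4.
Then f(3) = -91.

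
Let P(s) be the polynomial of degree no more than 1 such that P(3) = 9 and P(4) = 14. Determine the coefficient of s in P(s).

5

Write P(s) = as + b. Substituting each data point gives a linear system:
  3a + b = 9
  4a + b = 14
Solving the system yields a = 5, b = -6.
So P(s) = 5s - 6.
The leading coefficient is 5.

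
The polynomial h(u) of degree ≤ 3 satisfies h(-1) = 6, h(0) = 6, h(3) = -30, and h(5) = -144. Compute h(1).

4

Write h(u) = au^3 + bu^2 + cu + d. Substituting each data point gives a linear system:
  -a + b - c + d = 6
  d = 6
  27a + 9b + 3c + d = -30
  125a + 25b + 5c + d = -144
Solving the system yields a = -1, b = -1, c = 0, d = 6.
So h(u) = -u^3 - u^2 + 6.
Then h(1) = 4.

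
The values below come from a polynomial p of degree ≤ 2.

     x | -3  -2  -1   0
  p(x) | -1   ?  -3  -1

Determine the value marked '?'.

The 3 known points determine the degree-2 polynomial uniquely.
Write p(x) = ax^2 + bx + c. Substituting each data point gives a linear system:
  9a - 3b + c = -1
  a - b + c = -3
  c = -1
Solving the system yields a = 1, b = 3, c = -1.
So p(x) = x^2 + 3x - 1.
Then p(-2) = -3.

-3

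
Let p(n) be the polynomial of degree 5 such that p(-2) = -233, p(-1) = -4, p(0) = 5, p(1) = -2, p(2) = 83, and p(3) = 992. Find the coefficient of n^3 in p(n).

Write p(n) = an^5 + bn^4 + cn^3 + dn^2 + en + k. Substituting each data point gives a linear system:
  -32a + 16b - 8c + 4d - 2e + k = -233
  -a + b - c + d - e + k = -4
  k = 5
  a + b + c + d + e + k = -2
  32a + 16b + 8c + 4d + 2e + k = 83
  243a + 81b + 27c + 9d + 3e + k = 992
Solving the system yields a = 6, b = -4, c = -4, d = -4, e = -1, k = 5.
So p(n) = 6n⁵ - 4n⁴ - 4n³ - 4n² - n + 5.
The coefficient of n^3 is -4.

-4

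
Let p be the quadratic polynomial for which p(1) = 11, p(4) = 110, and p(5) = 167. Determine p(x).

p(x) = 6x^2 + 3x + 2

Using the Lagrange interpolation formula with nodes 1, 4, 5:
  L_0(x) = (x - 4)(x - 5) / 12
  L_1(x) = (x - 1)(x - 5) / -3
  L_2(x) = (x - 1)(x - 4) / 4
Then p(x) = 11·L_0(x) + 110·L_1(x) + 167·L_2(x).
Expanding and collecting terms gives p(x) = 6x² + 3x + 2.
Check: p(4) = 110. ✓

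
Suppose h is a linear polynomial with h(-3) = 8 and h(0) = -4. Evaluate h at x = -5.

16

Using the Lagrange interpolation formula with nodes -3, 0:
  L_0(x) = x / -3
  L_1(x) = (x + 3) / 3
Then h(x) = 8·L_0(x) - 4·L_1(x).
Expanding and collecting terms gives h(x) = -4x - 4.
Evaluating at x = -5: h(-5) = 16.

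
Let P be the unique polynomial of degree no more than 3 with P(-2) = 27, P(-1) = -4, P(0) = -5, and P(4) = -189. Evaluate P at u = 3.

Write P(u) = au^3 + bu^2 + cu + d. Substituting each data point gives a linear system:
  -8a + 4b - 2c + d = 27
  -a + b - c + d = -4
  d = -5
  64a + 16b + 4c + d = -189
Solving the system yields a = -4, b = 3, c = 6, d = -5.
So P(u) = -4u^3 + 3u^2 + 6u - 5.
Then P(3) = -68.

-68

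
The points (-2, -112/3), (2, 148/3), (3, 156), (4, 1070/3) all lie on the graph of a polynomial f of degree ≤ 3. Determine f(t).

f(t) = 5t^3 + 2t^2 + (5/3)t - 2

Write f(t) = at^3 + bt^2 + ct + d. Substituting each data point gives a linear system:
  -8a + 4b - 2c + d = -112/3
  8a + 4b + 2c + d = 148/3
  27a + 9b + 3c + d = 156
  64a + 16b + 4c + d = 1070/3
Solving the system yields a = 5, b = 2, c = 5/3, d = -2.
So f(t) = 5t^3 + 2t^2 + (5/3)t - 2.
Check: f(4) = 1070/3. ✓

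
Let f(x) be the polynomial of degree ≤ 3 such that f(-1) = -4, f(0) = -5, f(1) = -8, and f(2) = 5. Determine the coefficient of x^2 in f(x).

-1

Write f(x) = ax^3 + bx^2 + cx + d. Substituting each data point gives a linear system:
  -a + b - c + d = -4
  d = -5
  a + b + c + d = -8
  8a + 4b + 2c + d = 5
Solving the system yields a = 3, b = -1, c = -5, d = -5.
So f(x) = 3x^3 - x^2 - 5x - 5.
The coefficient of x^2 is -1.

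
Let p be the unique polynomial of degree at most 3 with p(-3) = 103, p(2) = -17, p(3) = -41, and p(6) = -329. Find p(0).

Using the Lagrange interpolation formula with nodes -3, 2, 3, 6:
  L_0(s) = (s - 2)(s - 3)(s - 6) / -270
  L_1(s) = (s + 3)(s - 3)(s - 6) / 20
  L_2(s) = (s + 3)(s - 2)(s - 6) / -18
  L_3(s) = (s + 3)(s - 2)(s - 3) / 108
Then p(s) = 103·L_0(s) - 17·L_1(s) - 41·L_2(s) - 329·L_3(s).
Expanding and collecting terms gives p(s) = -2s^3 + 4s^2 - 6s - 5.
Evaluating at s = 0: p(0) = -5.

-5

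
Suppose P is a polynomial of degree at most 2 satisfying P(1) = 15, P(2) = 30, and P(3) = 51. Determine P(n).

P(n) = 3n^2 + 6n + 6

Write P(n) = an^2 + bn + c. Substituting each data point gives a linear system:
  a + b + c = 15
  4a + 2b + c = 30
  9a + 3b + c = 51
Solving the system yields a = 3, b = 6, c = 6.
So P(n) = 3n^2 + 6n + 6.
Check: P(1) = 15. ✓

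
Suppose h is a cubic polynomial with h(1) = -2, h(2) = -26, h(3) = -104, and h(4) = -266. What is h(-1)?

Using the Lagrange interpolation formula with nodes 1, 2, 3, 4:
  L_0(x) = (x - 2)(x - 3)(x - 4) / -6
  L_1(x) = (x - 1)(x - 3)(x - 4) / 2
  L_2(x) = (x - 1)(x - 2)(x - 4) / -2
  L_3(x) = (x - 1)(x - 2)(x - 3) / 6
Then h(x) = -2·L_0(x) - 26·L_1(x) - 104·L_2(x) - 266·L_3(x).
Expanding and collecting terms gives h(x) = -5x³ + 3x² + 2x - 2.
Evaluating at x = -1: h(-1) = 4.

4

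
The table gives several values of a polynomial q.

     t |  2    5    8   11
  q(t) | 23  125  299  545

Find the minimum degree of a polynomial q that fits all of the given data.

Forward differences of the values at t = 2, 5, 8, 11:
  q  : 23  125  299  545
  Δ  : 102  174  246
  Δ^2: 72  72
  Δ^3: 0
The second differences are constant (72) and nonzero, while all higher differences vanish, so the minimal degree is 2.

2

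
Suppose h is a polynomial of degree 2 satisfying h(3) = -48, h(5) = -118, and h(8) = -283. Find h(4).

-79

Write h(x) = ax^2 + bx + c. Substituting each data point gives a linear system:
  9a + 3b + c = -48
  25a + 5b + c = -118
  64a + 8b + c = -283
Solving the system yields a = -4, b = -3, c = -3.
So h(x) = -4x^2 - 3x - 3.
Then h(4) = -79.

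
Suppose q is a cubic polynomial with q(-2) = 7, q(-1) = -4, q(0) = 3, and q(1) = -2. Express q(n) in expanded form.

q(n) = -5n^3 - 6n^2 + 6n + 3

Write q(n) = an^3 + bn^2 + cn + d. Substituting each data point gives a linear system:
  -8a + 4b - 2c + d = 7
  -a + b - c + d = -4
  d = 3
  a + b + c + d = -2
Solving the system yields a = -5, b = -6, c = 6, d = 3.
So q(n) = -5n^3 - 6n^2 + 6n + 3.
Check: q(0) = 3. ✓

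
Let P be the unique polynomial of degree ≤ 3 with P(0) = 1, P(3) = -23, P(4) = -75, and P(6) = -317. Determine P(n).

P(n) = -2n^3 + 3n^2 + n + 1

Using the Lagrange interpolation formula with nodes 0, 3, 4, 6:
  L_0(n) = (n - 3)(n - 4)(n - 6) / -72
  L_1(n) = n(n - 4)(n - 6) / 9
  L_2(n) = n(n - 3)(n - 6) / -8
  L_3(n) = n(n - 3)(n - 4) / 36
Then P(n) = 1·L_0(n) - 23·L_1(n) - 75·L_2(n) - 317·L_3(n).
Expanding and collecting terms gives P(n) = -2n^3 + 3n^2 + n + 1.
Check: P(3) = -23. ✓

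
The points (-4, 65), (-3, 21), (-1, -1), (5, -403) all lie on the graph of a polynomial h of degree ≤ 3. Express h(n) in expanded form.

Write h(n) = an^3 + bn^2 + cn + d. Substituting each data point gives a linear system:
  -64a + 16b - 4c + d = 65
  -27a + 9b - 3c + d = 21
  -a + b - c + d = -1
  125a + 25b + 5c + d = -403
Solving the system yields a = -2, b = -5, c = -5, d = -3.
So h(n) = -2n^3 - 5n^2 - 5n - 3.
Check: h(-3) = 21. ✓

h(n) = -2n^3 - 5n^2 - 5n - 3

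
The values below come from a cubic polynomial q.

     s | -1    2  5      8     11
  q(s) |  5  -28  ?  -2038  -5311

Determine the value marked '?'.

-493

The 4 known points determine the degree-3 polynomial uniquely.
Write q(s) = as^3 + bs^2 + cs + d. Substituting each data point gives a linear system:
  -a + b - c + d = 5
  8a + 4b + 2c + d = -28
  512a + 64b + 8c + d = -2038
  1331a + 121b + 11c + d = -5311
Solving the system yields a = -4, b = 0, c = 1, d = 2.
So q(s) = -4s³ + s + 2.
Then q(5) = -493.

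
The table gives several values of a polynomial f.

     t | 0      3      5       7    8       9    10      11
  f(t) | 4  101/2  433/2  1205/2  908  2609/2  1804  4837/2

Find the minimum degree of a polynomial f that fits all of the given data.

Divided differences on the nodes 0, 3, 5, 7, 8, 9, 10, 11:
  order 0: 4  101/2  433/2  1205/2  908  2609/2  1804  4837/2
  order 1: 31/2  83  193  611/2  793/2  999/2  1229/2
  order 2: 27/2  55/2  75/2  91/2  103/2  115/2
  order 3: 2  2  2  2  2
  order 4: 0  0  0  0
  order 5: 0  0  0
  order 6: 0  0
  order 7: 0
The order-3 divided differences are all 2 (nonzero) and every higher order vanishes, so the data lies on a polynomial of degree exactly 3.

3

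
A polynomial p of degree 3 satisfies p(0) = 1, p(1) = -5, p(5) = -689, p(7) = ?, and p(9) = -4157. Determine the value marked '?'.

-1931

The 4 known points determine the degree-3 polynomial uniquely.
Write p(s) = as^3 + bs^2 + cs + d. Substituting each data point gives a linear system:
  d = 1
  a + b + c + d = -5
  125a + 25b + 5c + d = -689
  729a + 81b + 9c + d = -4157
Solving the system yields a = -6, b = 3, c = -3, d = 1.
So p(s) = -6s^3 + 3s^2 - 3s + 1.
Then p(7) = -1931.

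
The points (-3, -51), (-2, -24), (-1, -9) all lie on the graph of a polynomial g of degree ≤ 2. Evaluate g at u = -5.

-141

Using the Lagrange interpolation formula with nodes -3, -2, -1:
  L_0(u) = (u + 2)(u + 1) / 2
  L_1(u) = (u + 3)(u + 1) / -1
  L_2(u) = (u + 3)(u + 2) / 2
Then g(u) = -51·L_0(u) - 24·L_1(u) - 9·L_2(u).
Expanding and collecting terms gives g(u) = -6u^2 - 3u - 6.
Evaluating at u = -5: g(-5) = -141.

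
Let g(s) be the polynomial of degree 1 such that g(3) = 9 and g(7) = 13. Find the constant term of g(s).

6

Write g(s) = as + b. Substituting each data point gives a linear system:
  3a + b = 9
  7a + b = 13
Solving the system yields a = 1, b = 6.
So g(s) = s + 6.
The constant term is 6.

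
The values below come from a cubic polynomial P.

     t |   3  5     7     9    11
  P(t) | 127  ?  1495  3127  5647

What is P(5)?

559

The 4 known points determine the degree-3 polynomial uniquely.
Write P(t) = at^3 + bt^2 + ct + d. Substituting each data point gives a linear system:
  27a + 9b + 3c + d = 127
  343a + 49b + 7c + d = 1495
  729a + 81b + 9c + d = 3127
  1331a + 121b + 11c + d = 5647
Solving the system yields a = 4, b = 3, c = -4, d = 4.
So P(t) = 4t^3 + 3t^2 - 4t + 4.
Then P(5) = 559.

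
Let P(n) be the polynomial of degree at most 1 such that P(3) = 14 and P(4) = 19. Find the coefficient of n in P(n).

5

Write P(n) = an + b. Substituting each data point gives a linear system:
  3a + b = 14
  4a + b = 19
Solving the system yields a = 5, b = -1.
So P(n) = 5n - 1.
The leading coefficient is 5.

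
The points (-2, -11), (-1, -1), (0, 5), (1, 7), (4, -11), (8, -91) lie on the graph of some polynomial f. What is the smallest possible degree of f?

Divided differences on the nodes -2, -1, 0, 1, 4, 8:
  order 0: -11  -1  5  7  -11  -91
  order 1: 10  6  2  -6  -20
  order 2: -2  -2  -2  -2
  order 3: 0  0  0
  order 4: 0  0
  order 5: 0
The order-2 divided differences are all -2 (nonzero) and every higher order vanishes, so the data lies on a polynomial of degree exactly 2.

2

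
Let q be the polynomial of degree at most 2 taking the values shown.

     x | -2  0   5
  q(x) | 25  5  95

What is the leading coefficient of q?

4

Write q(x) = ax^2 + bx + c. Substituting each data point gives a linear system:
  4a - 2b + c = 25
  c = 5
  25a + 5b + c = 95
Solving the system yields a = 4, b = -2, c = 5.
So q(x) = 4x^2 - 2x + 5.
The leading coefficient is 4.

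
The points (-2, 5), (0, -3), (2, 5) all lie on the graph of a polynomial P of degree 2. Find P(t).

P(t) = 2t^2 - 3

Using the Lagrange interpolation formula with nodes -2, 0, 2:
  L_0(t) = t(t - 2) / 8
  L_1(t) = (t + 2)(t - 2) / -4
  L_2(t) = (t + 2)t / 8
Then P(t) = 5·L_0(t) - 3·L_1(t) + 5·L_2(t).
Expanding and collecting terms gives P(t) = 2t² - 3.
Check: P(-2) = 5. ✓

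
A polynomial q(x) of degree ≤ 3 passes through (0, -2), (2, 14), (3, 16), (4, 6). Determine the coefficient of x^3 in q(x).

-1

Write q(x) = ax^3 + bx^2 + cx + d. Substituting each data point gives a linear system:
  d = -2
  8a + 4b + 2c + d = 14
  27a + 9b + 3c + d = 16
  64a + 16b + 4c + d = 6
Solving the system yields a = -1, b = 3, c = 6, d = -2.
So q(x) = -x³ + 3x² + 6x - 2.
The leading coefficient is -1.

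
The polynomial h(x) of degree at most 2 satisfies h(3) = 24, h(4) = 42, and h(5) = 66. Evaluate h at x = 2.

12

Using the Lagrange interpolation formula with nodes 3, 4, 5:
  L_0(x) = (x - 4)(x - 5) / 2
  L_1(x) = (x - 3)(x - 5) / -1
  L_2(x) = (x - 3)(x - 4) / 2
Then h(x) = 24·L_0(x) + 42·L_1(x) + 66·L_2(x).
Expanding and collecting terms gives h(x) = 3x² - 3x + 6.
Evaluating at x = 2: h(2) = 12.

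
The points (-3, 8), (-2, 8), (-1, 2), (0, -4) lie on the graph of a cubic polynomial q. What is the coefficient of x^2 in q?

Write q(x) = ax^3 + bx^2 + cx + d. Substituting each data point gives a linear system:
  -27a + 9b - 3c + d = 8
  -8a + 4b - 2c + d = 8
  -a + b - c + d = 2
  d = -4
Solving the system yields a = 1, b = 3, c = -4, d = -4.
So q(x) = x^3 + 3x^2 - 4x - 4.
The coefficient of x^2 is 3.

3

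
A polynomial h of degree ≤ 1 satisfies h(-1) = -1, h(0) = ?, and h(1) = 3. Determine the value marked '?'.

On equispaced nodes a degree-1 polynomial has vanishing second forward difference, so
  h(-1) - 2·h(0) + h(1) = 0.
Substituting the known values and solving for h(0):
  -2·h(0) = -2
  h(0) = 1.

1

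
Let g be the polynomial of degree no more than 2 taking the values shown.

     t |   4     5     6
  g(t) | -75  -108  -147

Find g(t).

Using the Lagrange interpolation formula with nodes 4, 5, 6:
  L_0(t) = (t - 5)(t - 6) / 2
  L_1(t) = (t - 4)(t - 6) / -1
  L_2(t) = (t - 4)(t - 5) / 2
Then g(t) = -75·L_0(t) - 108·L_1(t) - 147·L_2(t).
Expanding and collecting terms gives g(t) = -3t^2 - 6t - 3.
Check: g(5) = -108. ✓

g(t) = -3t^2 - 6t - 3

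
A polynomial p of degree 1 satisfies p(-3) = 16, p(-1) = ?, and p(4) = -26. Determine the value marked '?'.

The 2 known points determine the degree-1 polynomial uniquely.
Write p(n) = an + b. Substituting each data point gives a linear system:
  -3a + b = 16
  4a + b = -26
Solving the system yields a = -6, b = -2.
So p(n) = -6n - 2.
Then p(-1) = 4.

4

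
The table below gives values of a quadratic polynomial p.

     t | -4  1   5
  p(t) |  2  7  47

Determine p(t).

p(t) = t^2 + 4t + 2

Write p(t) = at^2 + bt + c. Substituting each data point gives a linear system:
  16a - 4b + c = 2
  a + b + c = 7
  25a + 5b + c = 47
Solving the system yields a = 1, b = 4, c = 2.
So p(t) = t² + 4t + 2.
Check: p(1) = 7. ✓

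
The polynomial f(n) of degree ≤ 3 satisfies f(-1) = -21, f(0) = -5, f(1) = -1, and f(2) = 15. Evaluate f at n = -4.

-381

Write f(n) = an^3 + bn^2 + cn + d. Substituting each data point gives a linear system:
  -a + b - c + d = -21
  d = -5
  a + b + c + d = -1
  8a + 4b + 2c + d = 15
Solving the system yields a = 4, b = -6, c = 6, d = -5.
So f(n) = 4n^3 - 6n^2 + 6n - 5.
Then f(-4) = -381.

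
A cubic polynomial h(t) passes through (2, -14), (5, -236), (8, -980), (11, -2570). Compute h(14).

-5330

Using the Lagrange interpolation formula with nodes 2, 5, 8, 11:
  L_0(t) = (t - 5)(t - 8)(t - 11) / -162
  L_1(t) = (t - 2)(t - 8)(t - 11) / 54
  L_2(t) = (t - 2)(t - 5)(t - 11) / -54
  L_3(t) = (t - 2)(t - 5)(t - 8) / 162
Then h(t) = -14·L_0(t) - 236·L_1(t) - 980·L_2(t) - 2570·L_3(t).
Expanding and collecting terms gives h(t) = -2t^3 + t^2 - 3t + 4.
Evaluating at t = 14: h(14) = -5330.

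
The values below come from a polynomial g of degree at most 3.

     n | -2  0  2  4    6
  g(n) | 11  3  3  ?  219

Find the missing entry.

The 4 known points determine the degree-3 polynomial uniquely.
Write g(n) = an^3 + bn^2 + cn + d. Substituting each data point gives a linear system:
  -8a + 4b - 2c + d = 11
  d = 3
  8a + 4b + 2c + d = 3
  216a + 36b + 6c + d = 219
Solving the system yields a = 1, b = 1, c = -6, d = 3.
So g(n) = n³ + n² - 6n + 3.
Then g(4) = 59.

59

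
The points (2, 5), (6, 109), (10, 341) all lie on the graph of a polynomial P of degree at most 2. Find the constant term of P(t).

Write P(t) = at^2 + bt + c. Substituting each data point gives a linear system:
  4a + 2b + c = 5
  36a + 6b + c = 109
  100a + 10b + c = 341
Solving the system yields a = 4, b = -6, c = 1.
So P(t) = 4t^2 - 6t + 1.
The constant term is 1.

1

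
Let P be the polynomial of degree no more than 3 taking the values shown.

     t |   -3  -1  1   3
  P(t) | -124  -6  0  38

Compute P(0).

2

Write P(t) = at^3 + bt^2 + ct + d. Substituting each data point gives a linear system:
  -27a + 9b - 3c + d = -124
  -a + b - c + d = -6
  a + b + c + d = 0
  27a + 9b + 3c + d = 38
Solving the system yields a = 3, b = -5, c = 0, d = 2.
So P(t) = 3t^3 - 5t^2 + 2.
Then P(0) = 2.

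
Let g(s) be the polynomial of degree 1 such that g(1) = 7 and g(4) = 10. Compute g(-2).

Write g(s) = as + b. Substituting each data point gives a linear system:
  a + b = 7
  4a + b = 10
Solving the system yields a = 1, b = 6.
So g(s) = s + 6.
Then g(-2) = 4.

4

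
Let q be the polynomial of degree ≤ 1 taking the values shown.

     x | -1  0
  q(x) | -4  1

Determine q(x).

q(x) = 5x + 1

Using the Lagrange interpolation formula with nodes -1, 0:
  L_0(x) = x / -1
  L_1(x) = (x + 1) / 1
Then q(x) = -4·L_0(x) + 1·L_1(x).
Expanding and collecting terms gives q(x) = 5x + 1.
Check: q(0) = 1. ✓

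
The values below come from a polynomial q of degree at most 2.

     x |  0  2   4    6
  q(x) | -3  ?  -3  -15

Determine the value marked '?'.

The 3 known points determine the degree-2 polynomial uniquely.
Write q(x) = ax^2 + bx + c. Substituting each data point gives a linear system:
  c = -3
  16a + 4b + c = -3
  36a + 6b + c = -15
Solving the system yields a = -1, b = 4, c = -3.
So q(x) = -x² + 4x - 3.
Then q(2) = 1.

1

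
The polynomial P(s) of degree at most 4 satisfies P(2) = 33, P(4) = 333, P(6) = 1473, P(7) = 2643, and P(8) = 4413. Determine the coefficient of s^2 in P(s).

5

Write P(s) = as^4 + bs^3 + cs^2 + ds + e. Substituting each data point gives a linear system:
  16a + 8b + 4c + 2d + e = 33
  256a + 64b + 16c + 4d + e = 333
  1296a + 216b + 36c + 6d + e = 1473
  2401a + 343b + 49c + 7d + e = 2643
  4096a + 512b + 64c + 8d + e = 4413
Solving the system yields a = 1, b = 0, c = 5, d = 0, e = -3.
So P(s) = s^4 + 5s^2 - 3.
The coefficient of s^2 is 5.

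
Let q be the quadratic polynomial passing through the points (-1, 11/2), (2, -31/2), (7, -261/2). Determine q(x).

q(x) = -2x^2 - 5x + 5/2

Using the Lagrange interpolation formula with nodes -1, 2, 7:
  L_0(x) = (x - 2)(x - 7) / 24
  L_1(x) = (x + 1)(x - 7) / -15
  L_2(x) = (x + 1)(x - 2) / 40
Then q(x) = 11/2·L_0(x) - 31/2·L_1(x) - 261/2·L_2(x).
Expanding and collecting terms gives q(x) = -2x² - 5x + 5/2.
Check: q(7) = -261/2. ✓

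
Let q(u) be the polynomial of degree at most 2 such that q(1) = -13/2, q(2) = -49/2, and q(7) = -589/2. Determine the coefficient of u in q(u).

0

Write q(u) = au^2 + bu + c. Substituting each data point gives a linear system:
  a + b + c = -13/2
  4a + 2b + c = -49/2
  49a + 7b + c = -589/2
Solving the system yields a = -6, b = 0, c = -1/2.
So q(u) = -6u^2 - 1/2.
The coefficient of u is 0.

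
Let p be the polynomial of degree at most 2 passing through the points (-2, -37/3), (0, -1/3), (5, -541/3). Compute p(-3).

-109/3

Write p(s) = as^2 + bs + c. Substituting each data point gives a linear system:
  4a - 2b + c = -37/3
  c = -1/3
  25a + 5b + c = -541/3
Solving the system yields a = -6, b = -6, c = -1/3.
So p(s) = -6s^2 - 6s - 1/3.
Then p(-3) = -109/3.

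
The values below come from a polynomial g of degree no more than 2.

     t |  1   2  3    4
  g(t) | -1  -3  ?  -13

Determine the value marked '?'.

-7

On equispaced nodes a degree-2 polynomial has vanishing third forward difference, so
  - g(1) + 3·g(2) - 3·g(3) + g(4) = 0.
Substituting the known values and solving for g(3):
  -3·g(3) = 21
  g(3) = -7.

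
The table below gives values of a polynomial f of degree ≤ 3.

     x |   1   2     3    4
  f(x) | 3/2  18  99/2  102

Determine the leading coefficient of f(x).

Write f(x) = ax^3 + bx^2 + cx + d. Substituting each data point gives a linear system:
  a + b + c + d = 3/2
  8a + 4b + 2c + d = 18
  27a + 9b + 3c + d = 99/2
  64a + 16b + 4c + d = 102
Solving the system yields a = 1, b = 3/2, c = 5, d = -6.
So f(x) = x³ + (3/2)x² + 5x - 6.
The leading coefficient is 1.

1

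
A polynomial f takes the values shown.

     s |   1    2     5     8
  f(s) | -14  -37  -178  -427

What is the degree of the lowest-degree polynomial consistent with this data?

Divided differences on the nodes 1, 2, 5, 8:
  order 0: -14  -37  -178  -427
  order 1: -23  -47  -83
  order 2: -6  -6
  order 3: 0
The order-2 divided differences are all -6 (nonzero) and every higher order vanishes, so the data lies on a polynomial of degree exactly 2.

2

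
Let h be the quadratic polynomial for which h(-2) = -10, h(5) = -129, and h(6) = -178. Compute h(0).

-4

Write h(x) = ax^2 + bx + c. Substituting each data point gives a linear system:
  4a - 2b + c = -10
  25a + 5b + c = -129
  36a + 6b + c = -178
Solving the system yields a = -4, b = -5, c = -4.
So h(x) = -4x² - 5x - 4.
Then h(0) = -4.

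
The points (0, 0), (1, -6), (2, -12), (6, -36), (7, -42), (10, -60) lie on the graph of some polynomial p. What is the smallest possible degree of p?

Divided differences on the nodes 0, 1, 2, 6, 7, 10:
  order 0: 0  -6  -12  -36  -42  -60
  order 1: -6  -6  -6  -6  -6
  order 2: 0  0  0  0
  order 3: 0  0  0
  order 4: 0  0
  order 5: 0
The order-1 divided differences are all -6 (nonzero) and every higher order vanishes, so the data lies on a polynomial of degree exactly 1.

1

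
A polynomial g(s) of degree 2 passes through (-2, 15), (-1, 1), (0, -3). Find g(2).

19

Using the Lagrange interpolation formula with nodes -2, -1, 0:
  L_0(s) = (s + 1)s / 2
  L_1(s) = (s + 2)s / -1
  L_2(s) = (s + 2)(s + 1) / 2
Then g(s) = 15·L_0(s) + 1·L_1(s) - 3·L_2(s).
Expanding and collecting terms gives g(s) = 5s^2 + s - 3.
Evaluating at s = 2: g(2) = 19.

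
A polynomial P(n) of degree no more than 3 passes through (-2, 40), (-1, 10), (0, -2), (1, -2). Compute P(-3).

94

Using the Lagrange interpolation formula with nodes -2, -1, 0, 1:
  L_0(n) = (n + 1)n(n - 1) / -6
  L_1(n) = (n + 2)n(n - 1) / 2
  L_2(n) = (n + 2)(n + 1)(n - 1) / -2
  L_3(n) = (n + 2)(n + 1)n / 6
Then P(n) = 40·L_0(n) + 10·L_1(n) - 2·L_2(n) - 2·L_3(n).
Expanding and collecting terms gives P(n) = -n^3 + 6n^2 - 5n - 2.
Evaluating at n = -3: P(-3) = 94.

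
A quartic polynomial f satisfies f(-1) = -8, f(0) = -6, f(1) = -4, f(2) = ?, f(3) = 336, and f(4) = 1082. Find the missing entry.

58

On equispaced nodes a degree-4 polynomial has vanishing fifth forward difference, so
  - f(-1) + 5·f(0) - 10·f(1) + 10·f(2) - 5·f(3) + f(4) = 0.
Substituting the known values and solving for f(2):
  10·f(2) = 580
  f(2) = 58.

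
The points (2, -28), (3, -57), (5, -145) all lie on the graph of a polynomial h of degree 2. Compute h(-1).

Write h(s) = as^2 + bs + c. Substituting each data point gives a linear system:
  4a + 2b + c = -28
  9a + 3b + c = -57
  25a + 5b + c = -145
Solving the system yields a = -5, b = -4, c = 0.
So h(s) = -5s^2 - 4s.
Then h(-1) = -1.

-1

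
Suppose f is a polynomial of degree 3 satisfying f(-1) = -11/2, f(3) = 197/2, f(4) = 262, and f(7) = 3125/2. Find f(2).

Using the Lagrange interpolation formula with nodes -1, 3, 4, 7:
  L_0(t) = (t - 3)(t - 4)(t - 7) / -160
  L_1(t) = (t + 1)(t - 4)(t - 7) / 16
  L_2(t) = (t + 1)(t - 3)(t - 7) / -15
  L_3(t) = (t + 1)(t - 3)(t - 4) / 96
Then f(t) = -11/2·L_0(t) + 197/2·L_1(t) + 262·L_2(t) + 3125/2·L_3(t).
Expanding and collecting terms gives f(t) = 5t^3 - (5/2)t^2 - 4t - 2.
Evaluating at t = 2: f(2) = 20.

20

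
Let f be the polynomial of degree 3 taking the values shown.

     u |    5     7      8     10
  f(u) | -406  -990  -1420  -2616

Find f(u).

Write f(u) = au^3 + bu^2 + cu + d. Substituting each data point gives a linear system:
  125a + 25b + 5c + d = -406
  343a + 49b + 7c + d = -990
  512a + 64b + 8c + d = -1420
  1000a + 100b + 10c + d = -2616
Solving the system yields a = -2, b = -6, c = -2, d = 4.
So f(u) = -2u^3 - 6u^2 - 2u + 4.
Check: f(10) = -2616. ✓

f(u) = -2u^3 - 6u^2 - 2u + 4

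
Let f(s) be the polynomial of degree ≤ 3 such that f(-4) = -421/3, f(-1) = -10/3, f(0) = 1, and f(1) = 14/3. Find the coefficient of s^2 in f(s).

Write f(s) = as^3 + bs^2 + cs + d. Substituting each data point gives a linear system:
  -64a + 16b - 4c + d = -421/3
  -a + b - c + d = -10/3
  d = 1
  a + b + c + d = 14/3
Solving the system yields a = 2, b = -1/3, c = 2, d = 1.
So f(s) = 2s^3 - (1/3)s^2 + 2s + 1.
The coefficient of s^2 is -1/3.

-1/3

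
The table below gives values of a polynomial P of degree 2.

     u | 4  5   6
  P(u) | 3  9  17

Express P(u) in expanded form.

P(u) = u^2 - 3u - 1

Write P(u) = au^2 + bu + c. Substituting each data point gives a linear system:
  16a + 4b + c = 3
  25a + 5b + c = 9
  36a + 6b + c = 17
Solving the system yields a = 1, b = -3, c = -1.
So P(u) = u^2 - 3u - 1.
Check: P(6) = 17. ✓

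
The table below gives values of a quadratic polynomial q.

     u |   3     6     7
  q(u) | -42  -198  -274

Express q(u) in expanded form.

Using the Lagrange interpolation formula with nodes 3, 6, 7:
  L_0(u) = (u - 6)(u - 7) / 12
  L_1(u) = (u - 3)(u - 7) / -3
  L_2(u) = (u - 3)(u - 6) / 4
Then q(u) = -42·L_0(u) - 198·L_1(u) - 274·L_2(u).
Expanding and collecting terms gives q(u) = -6u^2 + 2u + 6.
Check: q(6) = -198. ✓

q(u) = -6u^2 + 2u + 6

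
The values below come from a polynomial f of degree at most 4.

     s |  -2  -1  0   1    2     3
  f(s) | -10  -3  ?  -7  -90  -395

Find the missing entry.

On equispaced nodes a degree-4 polynomial has vanishing fifth forward difference, so
  - f(-2) + 5·f(-1) - 10·f(0) + 10·f(1) - 5·f(2) + f(3) = 0.
Substituting the known values and solving for f(0):
  -10·f(0) = 20
  f(0) = -2.

-2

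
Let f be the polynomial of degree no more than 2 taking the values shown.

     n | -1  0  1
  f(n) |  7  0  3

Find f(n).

Using the Lagrange interpolation formula with nodes -1, 0, 1:
  L_0(n) = n(n - 1) / 2
  L_1(n) = (n + 1)(n - 1) / -1
  L_2(n) = (n + 1)n / 2
Then f(n) = 7·L_0(n) + 0·L_1(n) + 3·L_2(n).
Expanding and collecting terms gives f(n) = 5n^2 - 2n.
Check: f(1) = 3. ✓

f(n) = 5n^2 - 2n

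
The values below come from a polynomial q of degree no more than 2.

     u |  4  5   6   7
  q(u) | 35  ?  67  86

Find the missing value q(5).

The 3 known points determine the degree-2 polynomial uniquely.
Write q(u) = au^2 + bu + c. Substituting each data point gives a linear system:
  16a + 4b + c = 35
  36a + 6b + c = 67
  49a + 7b + c = 86
Solving the system yields a = 1, b = 6, c = -5.
So q(u) = u² + 6u - 5.
Then q(5) = 50.

50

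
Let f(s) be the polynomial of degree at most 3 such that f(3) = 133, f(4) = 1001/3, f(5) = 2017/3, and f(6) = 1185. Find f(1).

5/3

Write f(s) = as^3 + bs^2 + cs + d. Substituting each data point gives a linear system:
  27a + 9b + 3c + d = 133
  64a + 16b + 4c + d = 1001/3
  125a + 25b + 5c + d = 2017/3
  216a + 36b + 6c + d = 1185
Solving the system yields a = 6, b = -3, c = -1/3, d = -1.
So f(s) = 6s³ - 3s² - (1/3)s - 1.
Then f(1) = 5/3.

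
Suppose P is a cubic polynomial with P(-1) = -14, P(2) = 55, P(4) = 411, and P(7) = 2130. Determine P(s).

P(s) = 6s^3 + s^2 + 4s - 5

Write P(s) = as^3 + bs^2 + cs + d. Substituting each data point gives a linear system:
  -a + b - c + d = -14
  8a + 4b + 2c + d = 55
  64a + 16b + 4c + d = 411
  343a + 49b + 7c + d = 2130
Solving the system yields a = 6, b = 1, c = 4, d = -5.
So P(s) = 6s^3 + s^2 + 4s - 5.
Check: P(4) = 411. ✓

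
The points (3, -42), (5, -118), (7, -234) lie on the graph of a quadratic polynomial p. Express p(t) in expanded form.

Write p(t) = at^2 + bt + c. Substituting each data point gives a linear system:
  9a + 3b + c = -42
  25a + 5b + c = -118
  49a + 7b + c = -234
Solving the system yields a = -5, b = 2, c = -3.
So p(t) = -5t^2 + 2t - 3.
Check: p(7) = -234. ✓

p(t) = -5t^2 + 2t - 3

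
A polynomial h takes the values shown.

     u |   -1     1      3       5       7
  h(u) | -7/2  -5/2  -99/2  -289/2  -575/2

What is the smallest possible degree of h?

Forward differences of the values at u = -1, 1, 3, 5, 7:
  h  : -7/2  -5/2  -99/2  -289/2  -575/2
  Δ  : 1  -47  -95  -143
  Δ^2: -48  -48  -48
  Δ^3: 0  0
  Δ^4: 0
The second differences are constant (-48) and nonzero, while all higher differences vanish, so the minimal degree is 2.

2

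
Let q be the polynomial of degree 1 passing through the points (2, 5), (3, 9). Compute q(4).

Using the Lagrange interpolation formula with nodes 2, 3:
  L_0(x) = (x - 3) / -1
  L_1(x) = (x - 2) / 1
Then q(x) = 5·L_0(x) + 9·L_1(x).
Expanding and collecting terms gives q(x) = 4x - 3.
Evaluating at x = 4: q(4) = 13.

13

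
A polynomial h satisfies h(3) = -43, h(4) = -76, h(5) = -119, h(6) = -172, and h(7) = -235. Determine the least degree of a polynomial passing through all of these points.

Forward differences of the values at n = 3, 4, 5, 6, 7:
  h  : -43  -76  -119  -172  -235
  Δ  : -33  -43  -53  -63
  Δ^2: -10  -10  -10
  Δ^3: 0  0
  Δ^4: 0
The second differences are constant (-10) and nonzero, while all higher differences vanish, so the minimal degree is 2.

2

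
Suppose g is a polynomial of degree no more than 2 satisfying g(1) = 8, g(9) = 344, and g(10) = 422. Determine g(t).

Using the Lagrange interpolation formula with nodes 1, 9, 10:
  L_0(t) = (t - 9)(t - 10) / 72
  L_1(t) = (t - 1)(t - 10) / -8
  L_2(t) = (t - 1)(t - 9) / 9
Then g(t) = 8·L_0(t) + 344·L_1(t) + 422·L_2(t).
Expanding and collecting terms gives g(t) = 4t^2 + 2t + 2.
Check: g(10) = 422. ✓

g(t) = 4t^2 + 2t + 2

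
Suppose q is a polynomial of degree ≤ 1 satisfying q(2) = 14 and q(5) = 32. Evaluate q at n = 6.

38

Using the Lagrange interpolation formula with nodes 2, 5:
  L_0(n) = (n - 5) / -3
  L_1(n) = (n - 2) / 3
Then q(n) = 14·L_0(n) + 32·L_1(n).
Expanding and collecting terms gives q(n) = 6n + 2.
Evaluating at n = 6: q(6) = 38.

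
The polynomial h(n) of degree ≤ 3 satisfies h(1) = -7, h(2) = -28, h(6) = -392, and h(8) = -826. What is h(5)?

Using the Lagrange interpolation formula with nodes 1, 2, 6, 8:
  L_0(n) = (n - 2)(n - 6)(n - 8) / -35
  L_1(n) = (n - 1)(n - 6)(n - 8) / 24
  L_2(n) = (n - 1)(n - 2)(n - 8) / -40
  L_3(n) = (n - 1)(n - 2)(n - 6) / 84
Then h(n) = -7·L_0(n) - 28·L_1(n) - 392·L_2(n) - 826·L_3(n).
Expanding and collecting terms gives h(n) = -n^3 - 5n^2 + n - 2.
Evaluating at n = 5: h(5) = -247.

-247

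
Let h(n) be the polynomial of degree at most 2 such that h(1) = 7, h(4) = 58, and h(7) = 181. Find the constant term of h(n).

Write h(n) = an^2 + bn + c. Substituting each data point gives a linear system:
  a + b + c = 7
  16a + 4b + c = 58
  49a + 7b + c = 181
Solving the system yields a = 4, b = -3, c = 6.
So h(n) = 4n^2 - 3n + 6.
The constant term is 6.

6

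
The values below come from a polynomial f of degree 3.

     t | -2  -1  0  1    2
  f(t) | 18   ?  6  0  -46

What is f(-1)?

2

On equispaced nodes a degree-3 polynomial has vanishing fourth forward difference, so
  f(-2) - 4·f(-1) + 6·f(0) - 4·f(1) + f(2) = 0.
Substituting the known values and solving for f(-1):
  -4·f(-1) = -8
  f(-1) = 2.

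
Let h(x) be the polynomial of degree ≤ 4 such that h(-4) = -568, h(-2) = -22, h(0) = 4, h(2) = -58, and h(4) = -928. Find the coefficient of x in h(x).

3

Write h(x) = ax^4 + bx^3 + cx^2 + dx + e. Substituting each data point gives a linear system:
  256a - 64b + 16c - 4d + e = -568
  16a - 8b + 4c - 2d + e = -22
  e = 4
  16a + 8b + 4c + 2d + e = -58
  256a + 64b + 16c + 4d + e = -928
Solving the system yields a = -3, b = -3, c = 1, d = 3, e = 4.
So h(x) = -3x^4 - 3x^3 + x^2 + 3x + 4.
The coefficient of x is 3.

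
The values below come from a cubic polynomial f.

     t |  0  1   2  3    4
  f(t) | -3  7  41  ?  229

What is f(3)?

111

The 4 known points determine the degree-3 polynomial uniquely.
Write f(t) = at^3 + bt^2 + ct + d. Substituting each data point gives a linear system:
  d = -3
  a + b + c + d = 7
  8a + 4b + 2c + d = 41
  64a + 16b + 4c + d = 229
Solving the system yields a = 2, b = 6, c = 2, d = -3.
So f(t) = 2t^3 + 6t^2 + 2t - 3.
Then f(3) = 111.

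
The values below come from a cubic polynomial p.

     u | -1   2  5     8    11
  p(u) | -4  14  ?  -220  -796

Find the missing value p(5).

The 4 known points determine the degree-3 polynomial uniquely.
Write p(u) = au^3 + bu^2 + cu + d. Substituting each data point gives a linear system:
  -a + b - c + d = -4
  8a + 4b + 2c + d = 14
  512a + 64b + 8c + d = -220
  1331a + 121b + 11c + d = -796
Solving the system yields a = -1, b = 4, c = 5, d = -4.
So p(u) = -u³ + 4u² + 5u - 4.
Then p(5) = -4.

-4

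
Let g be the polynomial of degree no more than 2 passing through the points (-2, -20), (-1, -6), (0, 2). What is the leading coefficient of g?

Write g(x) = ax^2 + bx + c. Substituting each data point gives a linear system:
  4a - 2b + c = -20
  a - b + c = -6
  c = 2
Solving the system yields a = -3, b = 5, c = 2.
So g(x) = -3x^2 + 5x + 2.
The leading coefficient is -3.

-3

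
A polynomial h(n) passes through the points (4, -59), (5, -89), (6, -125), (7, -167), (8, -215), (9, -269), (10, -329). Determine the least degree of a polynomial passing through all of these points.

2

Forward differences of the values at n = 4, 5, 6, 7, 8, 9, 10:
  h  : -59  -89  -125  -167  -215  -269  -329
  Δ  : -30  -36  -42  -48  -54  -60
  Δ^2: -6  -6  -6  -6  -6
  Δ^3: 0  0  0  0
  Δ^4: 0  0  0
  Δ^5: 0  0
  Δ^6: 0
The second differences are constant (-6) and nonzero, while all higher differences vanish, so the minimal degree is 2.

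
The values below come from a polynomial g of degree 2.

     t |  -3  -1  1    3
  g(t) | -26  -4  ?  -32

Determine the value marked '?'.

The 3 known points determine the degree-2 polynomial uniquely.
Write g(t) = at^2 + bt + c. Substituting each data point gives a linear system:
  9a - 3b + c = -26
  a - b + c = -4
  9a + 3b + c = -32
Solving the system yields a = -3, b = -1, c = -2.
So g(t) = -3t^2 - t - 2.
Then g(1) = -6.

-6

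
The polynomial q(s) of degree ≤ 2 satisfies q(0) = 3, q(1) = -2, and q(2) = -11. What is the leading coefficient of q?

Write q(s) = as^2 + bs + c. Substituting each data point gives a linear system:
  c = 3
  a + b + c = -2
  4a + 2b + c = -11
Solving the system yields a = -2, b = -3, c = 3.
So q(s) = -2s^2 - 3s + 3.
The leading coefficient is -2.

-2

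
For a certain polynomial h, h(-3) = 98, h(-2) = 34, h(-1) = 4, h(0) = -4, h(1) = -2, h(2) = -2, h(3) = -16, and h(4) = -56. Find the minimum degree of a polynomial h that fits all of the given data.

3

Forward differences of the values at x = -3, -2, -1, 0, 1, 2, 3, 4:
  h  : 98  34  4  -4  -2  -2  -16  -56
  Δ  : -64  -30  -8  2  0  -14  -40
  Δ^2: 34  22  10  -2  -14  -26
  Δ^3: -12  -12  -12  -12  -12
  Δ^4: 0  0  0  0
  Δ^5: 0  0  0
  Δ^6: 0  0
  Δ^7: 0
The third differences are constant (-12) and nonzero, while all higher differences vanish, so the minimal degree is 3.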